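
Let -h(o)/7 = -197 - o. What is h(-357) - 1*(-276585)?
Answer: 275465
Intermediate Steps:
h(o) = 1379 + 7*o (h(o) = -7*(-197 - o) = 1379 + 7*o)
h(-357) - 1*(-276585) = (1379 + 7*(-357)) - 1*(-276585) = (1379 - 2499) + 276585 = -1120 + 276585 = 275465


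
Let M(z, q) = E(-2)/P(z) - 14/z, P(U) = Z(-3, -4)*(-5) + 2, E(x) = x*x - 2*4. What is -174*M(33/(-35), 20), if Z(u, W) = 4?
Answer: -86536/33 ≈ -2622.3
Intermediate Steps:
E(x) = -8 + x² (E(x) = x² - 8 = -8 + x²)
P(U) = -18 (P(U) = 4*(-5) + 2 = -20 + 2 = -18)
M(z, q) = 2/9 - 14/z (M(z, q) = (-8 + (-2)²)/(-18) - 14/z = (-8 + 4)*(-1/18) - 14/z = -4*(-1/18) - 14/z = 2/9 - 14/z)
-174*M(33/(-35), 20) = -174*(2/9 - 14/(33/(-35))) = -174*(2/9 - 14/(33*(-1/35))) = -174*(2/9 - 14/(-33/35)) = -174*(2/9 - 14*(-35/33)) = -174*(2/9 + 490/33) = -174*1492/99 = -86536/33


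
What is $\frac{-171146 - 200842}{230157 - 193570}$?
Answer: $- \frac{371988}{36587} \approx -10.167$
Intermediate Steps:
$\frac{-171146 - 200842}{230157 - 193570} = - \frac{371988}{230157 - 193570} = - \frac{371988}{36587}$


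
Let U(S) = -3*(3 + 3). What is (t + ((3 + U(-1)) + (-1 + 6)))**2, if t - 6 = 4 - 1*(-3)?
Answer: 9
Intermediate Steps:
U(S) = -18 (U(S) = -3*6 = -18)
t = 13 (t = 6 + (4 - 1*(-3)) = 6 + (4 + 3) = 6 + 7 = 13)
(t + ((3 + U(-1)) + (-1 + 6)))**2 = (13 + ((3 - 18) + (-1 + 6)))**2 = (13 + (-15 + 5))**2 = (13 - 10)**2 = 3**2 = 9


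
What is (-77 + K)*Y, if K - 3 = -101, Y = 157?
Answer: -27475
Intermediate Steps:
K = -98 (K = 3 - 101 = -98)
(-77 + K)*Y = (-77 - 98)*157 = -175*157 = -27475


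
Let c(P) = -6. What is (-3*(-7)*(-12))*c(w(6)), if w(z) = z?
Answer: 1512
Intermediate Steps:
(-3*(-7)*(-12))*c(w(6)) = (-3*(-7)*(-12))*(-6) = (21*(-12))*(-6) = -252*(-6) = 1512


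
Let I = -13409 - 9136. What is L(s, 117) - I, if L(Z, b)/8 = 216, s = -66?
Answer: 24273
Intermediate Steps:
L(Z, b) = 1728 (L(Z, b) = 8*216 = 1728)
I = -22545
L(s, 117) - I = 1728 - 1*(-22545) = 1728 + 22545 = 24273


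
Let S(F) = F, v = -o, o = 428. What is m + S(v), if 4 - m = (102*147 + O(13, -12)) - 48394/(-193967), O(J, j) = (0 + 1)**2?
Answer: -2990825567/193967 ≈ -15419.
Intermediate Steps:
v = -428 (v = -1*428 = -428)
O(J, j) = 1 (O(J, j) = 1**2 = 1)
m = -2907807691/193967 (m = 4 - ((102*147 + 1) - 48394/(-193967)) = 4 - ((14994 + 1) - 48394*(-1/193967)) = 4 - (14995 + 48394/193967) = 4 - 1*2908583559/193967 = 4 - 2908583559/193967 = -2907807691/193967 ≈ -14991.)
m + S(v) = -2907807691/193967 - 428 = -2990825567/193967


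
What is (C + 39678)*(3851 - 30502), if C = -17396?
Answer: -593837582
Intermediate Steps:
(C + 39678)*(3851 - 30502) = (-17396 + 39678)*(3851 - 30502) = 22282*(-26651) = -593837582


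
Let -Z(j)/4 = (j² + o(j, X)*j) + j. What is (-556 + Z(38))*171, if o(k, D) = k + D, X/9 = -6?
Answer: -692892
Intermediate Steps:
X = -54 (X = 9*(-6) = -54)
o(k, D) = D + k
Z(j) = -4*j - 4*j² - 4*j*(-54 + j) (Z(j) = -4*((j² + (-54 + j)*j) + j) = -4*((j² + j*(-54 + j)) + j) = -4*(j + j² + j*(-54 + j)) = -4*j - 4*j² - 4*j*(-54 + j))
(-556 + Z(38))*171 = (-556 + 4*38*(53 - 2*38))*171 = (-556 + 4*38*(53 - 76))*171 = (-556 + 4*38*(-23))*171 = (-556 - 3496)*171 = -4052*171 = -692892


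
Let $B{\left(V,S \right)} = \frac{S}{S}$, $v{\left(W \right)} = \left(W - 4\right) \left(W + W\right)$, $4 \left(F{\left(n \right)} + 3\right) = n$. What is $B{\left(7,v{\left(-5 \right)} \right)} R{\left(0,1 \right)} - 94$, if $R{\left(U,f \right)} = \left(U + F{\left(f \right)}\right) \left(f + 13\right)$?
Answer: $- \frac{265}{2} \approx -132.5$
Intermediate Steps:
$F{\left(n \right)} = -3 + \frac{n}{4}$
$v{\left(W \right)} = 2 W \left(-4 + W\right)$ ($v{\left(W \right)} = \left(-4 + W\right) 2 W = 2 W \left(-4 + W\right)$)
$R{\left(U,f \right)} = \left(13 + f\right) \left(-3 + U + \frac{f}{4}\right)$ ($R{\left(U,f \right)} = \left(U + \left(-3 + \frac{f}{4}\right)\right) \left(f + 13\right) = \left(-3 + U + \frac{f}{4}\right) \left(13 + f\right) = \left(13 + f\right) \left(-3 + U + \frac{f}{4}\right)$)
$B{\left(V,S \right)} = 1$
$B{\left(7,v{\left(-5 \right)} \right)} R{\left(0,1 \right)} - 94 = 1 \left(-39 + 13 \cdot 0 + \frac{1}{4} \cdot 1 + \frac{1^{2}}{4} + 0 \cdot 1\right) - 94 = 1 \left(-39 + 0 + \frac{1}{4} + \frac{1}{4} \cdot 1 + 0\right) - 94 = 1 \left(-39 + 0 + \frac{1}{4} + \frac{1}{4} + 0\right) - 94 = 1 \left(- \frac{77}{2}\right) - 94 = - \frac{77}{2} - 94 = - \frac{265}{2}$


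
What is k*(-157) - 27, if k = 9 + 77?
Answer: -13529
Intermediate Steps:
k = 86
k*(-157) - 27 = 86*(-157) - 27 = -13502 - 27 = -13529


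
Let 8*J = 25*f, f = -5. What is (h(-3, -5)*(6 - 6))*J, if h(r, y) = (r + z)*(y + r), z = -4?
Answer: 0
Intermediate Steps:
h(r, y) = (-4 + r)*(r + y) (h(r, y) = (r - 4)*(y + r) = (-4 + r)*(r + y))
J = -125/8 (J = (25*(-5))/8 = (1/8)*(-125) = -125/8 ≈ -15.625)
(h(-3, -5)*(6 - 6))*J = (((-3)**2 - 4*(-3) - 4*(-5) - 3*(-5))*(6 - 6))*(-125/8) = ((9 + 12 + 20 + 15)*0)*(-125/8) = (56*0)*(-125/8) = 0*(-125/8) = 0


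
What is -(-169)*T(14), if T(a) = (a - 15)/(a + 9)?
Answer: -169/23 ≈ -7.3478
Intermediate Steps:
T(a) = (-15 + a)/(9 + a)
-(-169)*T(14) = -(-169)*(-15 + 14)/(9 + 14) = -(-169)*-1/23 = -(-169)*(1/23)*(-1) = -(-169)*(-1)/23 = -1*169/23 = -169/23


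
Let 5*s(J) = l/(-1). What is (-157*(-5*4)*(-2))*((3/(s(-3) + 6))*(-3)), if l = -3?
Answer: 94200/11 ≈ 8563.6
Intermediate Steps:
s(J) = ⅗ (s(J) = (-3/(-1))/5 = (-3*(-1))/5 = (⅕)*3 = ⅗)
(-157*(-5*4)*(-2))*((3/(s(-3) + 6))*(-3)) = (-157*(-5*4)*(-2))*((3/(⅗ + 6))*(-3)) = (-(-3140)*(-2))*((3/(33/5))*(-3)) = (-157*40)*(((5/33)*3)*(-3)) = -31400*(-3)/11 = -6280*(-15/11) = 94200/11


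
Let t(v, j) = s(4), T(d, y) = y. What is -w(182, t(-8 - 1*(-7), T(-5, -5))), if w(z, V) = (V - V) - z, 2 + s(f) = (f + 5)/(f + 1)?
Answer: 182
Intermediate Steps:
s(f) = -2 + (5 + f)/(1 + f) (s(f) = -2 + (f + 5)/(f + 1) = -2 + (5 + f)/(1 + f))
t(v, j) = -⅕ (t(v, j) = (3 - 1*4)/(1 + 4) = (3 - 4)/5 = (⅕)*(-1) = -⅕)
w(z, V) = -z (w(z, V) = 0 - z = -z)
-w(182, t(-8 - 1*(-7), T(-5, -5))) = -(-1)*182 = -1*(-182) = 182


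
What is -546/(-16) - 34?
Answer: ⅛ ≈ 0.12500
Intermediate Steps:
-546/(-16) - 34 = -546*(-1)/16 - 34 = -26*(-21/16) - 34 = 273/8 - 34 = ⅛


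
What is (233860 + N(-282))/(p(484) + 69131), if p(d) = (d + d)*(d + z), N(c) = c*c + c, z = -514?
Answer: 313102/40091 ≈ 7.8098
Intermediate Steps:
N(c) = c + c² (N(c) = c² + c = c + c²)
p(d) = 2*d*(-514 + d) (p(d) = (d + d)*(d - 514) = (2*d)*(-514 + d) = 2*d*(-514 + d))
(233860 + N(-282))/(p(484) + 69131) = (233860 - 282*(1 - 282))/(2*484*(-514 + 484) + 69131) = (233860 - 282*(-281))/(2*484*(-30) + 69131) = (233860 + 79242)/(-29040 + 69131) = 313102/40091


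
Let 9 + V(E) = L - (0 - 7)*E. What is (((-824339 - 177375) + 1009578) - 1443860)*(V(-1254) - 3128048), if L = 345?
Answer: 4503987094040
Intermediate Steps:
V(E) = 336 + 7*E (V(E) = -9 + (345 - (0 - 7)*E) = -9 + (345 - (-7)*E) = -9 + (345 + 7*E) = 336 + 7*E)
(((-824339 - 177375) + 1009578) - 1443860)*(V(-1254) - 3128048) = (((-824339 - 177375) + 1009578) - 1443860)*((336 + 7*(-1254)) - 3128048) = ((-1001714 + 1009578) - 1443860)*((336 - 8778) - 3128048) = (7864 - 1443860)*(-8442 - 3128048) = -1435996*(-3136490) = 4503987094040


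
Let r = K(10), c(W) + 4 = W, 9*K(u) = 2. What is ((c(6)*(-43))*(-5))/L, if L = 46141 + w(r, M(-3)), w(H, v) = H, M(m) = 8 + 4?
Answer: 3870/415271 ≈ 0.0093192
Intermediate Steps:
K(u) = 2/9 (K(u) = (⅑)*2 = 2/9)
c(W) = -4 + W
M(m) = 12
r = 2/9 ≈ 0.22222
L = 415271/9 (L = 46141 + 2/9 = 415271/9 ≈ 46141.)
((c(6)*(-43))*(-5))/L = (((-4 + 6)*(-43))*(-5))/(415271/9) = ((2*(-43))*(-5))*(9/415271) = -86*(-5)*(9/415271) = 430*(9/415271) = 3870/415271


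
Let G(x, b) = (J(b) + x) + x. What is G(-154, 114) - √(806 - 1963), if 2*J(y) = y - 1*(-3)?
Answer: -499/2 - I*√1157 ≈ -249.5 - 34.015*I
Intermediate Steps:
J(y) = 3/2 + y/2 (J(y) = (y - 1*(-3))/2 = (y + 3)/2 = (3 + y)/2 = 3/2 + y/2)
G(x, b) = 3/2 + b/2 + 2*x (G(x, b) = ((3/2 + b/2) + x) + x = (3/2 + x + b/2) + x = 3/2 + b/2 + 2*x)
G(-154, 114) - √(806 - 1963) = (3/2 + (½)*114 + 2*(-154)) - √(806 - 1963) = (3/2 + 57 - 308) - √(-1157) = -499/2 - I*√1157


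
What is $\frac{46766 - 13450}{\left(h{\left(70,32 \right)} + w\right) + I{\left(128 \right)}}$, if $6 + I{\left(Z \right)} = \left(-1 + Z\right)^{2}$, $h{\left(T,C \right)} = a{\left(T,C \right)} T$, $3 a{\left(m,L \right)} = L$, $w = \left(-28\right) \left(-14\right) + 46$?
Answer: $\frac{99948}{51923} \approx 1.9249$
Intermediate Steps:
$w = 438$ ($w = 392 + 46 = 438$)
$a{\left(m,L \right)} = \frac{L}{3}$
$h{\left(T,C \right)} = \frac{C T}{3}$ ($h{\left(T,C \right)} = \frac{C}{3} T = \frac{C T}{3}$)
$I{\left(Z \right)} = -6 + \left(-1 + Z\right)^{2}$
$\frac{46766 - 13450}{\left(h{\left(70,32 \right)} + w\right) + I{\left(128 \right)}} = \frac{46766 - 13450}{\left(\frac{1}{3} \cdot 32 \cdot 70 + 438\right) - \left(6 - \left(-1 + 128\right)^{2}\right)} = \frac{33316}{\left(\frac{2240}{3} + 438\right) - \left(6 - 127^{2}\right)} = \frac{33316}{\frac{3554}{3} + \left(-6 + 16129\right)} = \frac{33316}{\frac{3554}{3} + 16123} = \frac{33316}{\frac{51923}{3}} = 33316 \cdot \frac{3}{51923} = \frac{99948}{51923}$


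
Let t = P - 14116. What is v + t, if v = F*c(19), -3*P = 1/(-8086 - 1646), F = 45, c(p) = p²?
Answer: 62158285/29196 ≈ 2129.0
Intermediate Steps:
P = 1/29196 (P = -1/(3*(-8086 - 1646)) = -⅓/(-9732) = -⅓*(-1/9732) = 1/29196 ≈ 3.4251e-5)
t = -412130735/29196 (t = 1/29196 - 14116 = -412130735/29196 ≈ -14116.)
v = 16245 (v = 45*19² = 45*361 = 16245)
v + t = 16245 - 412130735/29196 = 62158285/29196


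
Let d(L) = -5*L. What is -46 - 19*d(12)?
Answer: 1094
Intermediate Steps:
-46 - 19*d(12) = -46 - (-95)*12 = -46 - 19*(-60) = -46 + 1140 = 1094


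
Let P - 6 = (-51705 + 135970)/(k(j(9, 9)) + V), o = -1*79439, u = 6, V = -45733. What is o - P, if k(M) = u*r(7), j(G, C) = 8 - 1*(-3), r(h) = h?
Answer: -3629837230/45691 ≈ -79443.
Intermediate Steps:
j(G, C) = 11 (j(G, C) = 8 + 3 = 11)
o = -79439
k(M) = 42 (k(M) = 6*7 = 42)
P = 189881/45691 (P = 6 + (-51705 + 135970)/(42 - 45733) = 6 + 84265/(-45691) = 6 + 84265*(-1/45691) = 6 - 84265/45691 = 189881/45691 ≈ 4.1558)
o - P = -79439 - 1*189881/45691 = -79439 - 189881/45691 = -3629837230/45691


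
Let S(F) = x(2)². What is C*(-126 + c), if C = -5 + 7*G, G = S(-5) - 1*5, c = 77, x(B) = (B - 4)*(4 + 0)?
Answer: -19992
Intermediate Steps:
x(B) = -16 + 4*B (x(B) = (-4 + B)*4 = -16 + 4*B)
S(F) = 64 (S(F) = (-16 + 4*2)² = (-16 + 8)² = (-8)² = 64)
G = 59 (G = 64 - 1*5 = 64 - 5 = 59)
C = 408 (C = -5 + 7*59 = -5 + 413 = 408)
C*(-126 + c) = 408*(-126 + 77) = 408*(-49) = -19992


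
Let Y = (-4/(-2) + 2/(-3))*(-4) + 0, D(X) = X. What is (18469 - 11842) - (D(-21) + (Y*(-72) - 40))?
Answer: 6304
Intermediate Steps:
Y = -16/3 (Y = (-4*(-½) + 2*(-⅓))*(-4) + 0 = (2 - ⅔)*(-4) + 0 = (4/3)*(-4) + 0 = -16/3 + 0 = -16/3 ≈ -5.3333)
(18469 - 11842) - (D(-21) + (Y*(-72) - 40)) = (18469 - 11842) - (-21 + (-16/3*(-72) - 40)) = 6627 - (-21 + (384 - 40)) = 6627 - (-21 + 344) = 6627 - 1*323 = 6627 - 323 = 6304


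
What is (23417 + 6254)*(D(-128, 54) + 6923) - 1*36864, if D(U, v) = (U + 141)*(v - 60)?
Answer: 203061131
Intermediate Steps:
D(U, v) = (-60 + v)*(141 + U) (D(U, v) = (141 + U)*(-60 + v) = (-60 + v)*(141 + U))
(23417 + 6254)*(D(-128, 54) + 6923) - 1*36864 = (23417 + 6254)*((-8460 - 60*(-128) + 141*54 - 128*54) + 6923) - 1*36864 = 29671*((-8460 + 7680 + 7614 - 6912) + 6923) - 36864 = 29671*(-78 + 6923) - 36864 = 29671*6845 - 36864 = 203097995 - 36864 = 203061131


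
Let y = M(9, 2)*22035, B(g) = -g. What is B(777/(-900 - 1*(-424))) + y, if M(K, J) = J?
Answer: 2996871/68 ≈ 44072.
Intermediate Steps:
y = 44070 (y = 2*22035 = 44070)
B(777/(-900 - 1*(-424))) + y = -777/(-900 - 1*(-424)) + 44070 = -777/(-900 + 424) + 44070 = -777/(-476) + 44070 = -777*(-1)/476 + 44070 = -1*(-111/68) + 44070 = 111/68 + 44070 = 2996871/68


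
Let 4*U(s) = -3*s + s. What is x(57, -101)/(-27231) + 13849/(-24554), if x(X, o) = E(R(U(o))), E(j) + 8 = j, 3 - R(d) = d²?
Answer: -209587007/445753316 ≈ -0.47019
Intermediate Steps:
U(s) = -s/2 (U(s) = (-3*s + s)/4 = (-2*s)/4 = -s/2)
R(d) = 3 - d²
E(j) = -8 + j
x(X, o) = -5 - o²/4 (x(X, o) = -8 + (3 - (-o/2)²) = -8 + (3 - o²/4) = -5 - o²/4)
x(57, -101)/(-27231) + 13849/(-24554) = (-5 - ¼*(-101)²)/(-27231) + 13849/(-24554) = (-5 - ¼*10201)*(-1/27231) + 13849*(-1/24554) = (-5 - 10201/4)*(-1/27231) - 13849/24554 = -10221/4*(-1/27231) - 13849/24554 = 3407/36308 - 13849/24554 = -209587007/445753316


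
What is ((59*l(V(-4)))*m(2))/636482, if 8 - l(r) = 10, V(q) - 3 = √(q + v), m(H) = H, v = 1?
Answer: -118/318241 ≈ -0.00037079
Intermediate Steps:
V(q) = 3 + √(1 + q) (V(q) = 3 + √(q + 1) = 3 + √(1 + q))
l(r) = -2 (l(r) = 8 - 1*10 = 8 - 10 = -2)
((59*l(V(-4)))*m(2))/636482 = ((59*(-2))*2)/636482 = -118*2*(1/636482) = -236*1/636482 = -118/318241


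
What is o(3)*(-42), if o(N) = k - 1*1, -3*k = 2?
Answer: 70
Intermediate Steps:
k = -⅔ (k = -⅓*2 = -⅔ ≈ -0.66667)
o(N) = -5/3 (o(N) = -⅔ - 1*1 = -⅔ - 1 = -5/3)
o(3)*(-42) = -5/3*(-42) = 70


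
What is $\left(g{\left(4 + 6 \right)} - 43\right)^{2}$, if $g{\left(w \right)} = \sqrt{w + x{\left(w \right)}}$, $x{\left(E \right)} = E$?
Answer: $1869 - 172 \sqrt{5} \approx 1484.4$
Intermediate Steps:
$g{\left(w \right)} = \sqrt{2} \sqrt{w}$ ($g{\left(w \right)} = \sqrt{w + w} = \sqrt{2 w} = \sqrt{2} \sqrt{w}$)
$\left(g{\left(4 + 6 \right)} - 43\right)^{2} = \left(\sqrt{2} \sqrt{4 + 6} - 43\right)^{2} = \left(\sqrt{2} \sqrt{10} - 43\right)^{2} = \left(2 \sqrt{5} - 43\right)^{2} = \left(-43 + 2 \sqrt{5}\right)^{2}$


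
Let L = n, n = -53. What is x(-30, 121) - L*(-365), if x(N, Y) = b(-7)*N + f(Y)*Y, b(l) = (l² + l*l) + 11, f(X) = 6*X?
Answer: 65231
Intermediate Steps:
b(l) = 11 + 2*l² (b(l) = (l² + l²) + 11 = 2*l² + 11 = 11 + 2*l²)
L = -53
x(N, Y) = 6*Y² + 109*N (x(N, Y) = (11 + 2*(-7)²)*N + (6*Y)*Y = (11 + 2*49)*N + 6*Y² = (11 + 98)*N + 6*Y² = 109*N + 6*Y² = 6*Y² + 109*N)
x(-30, 121) - L*(-365) = (6*121² + 109*(-30)) - (-53)*(-365) = (6*14641 - 3270) - 1*19345 = (87846 - 3270) - 19345 = 84576 - 19345 = 65231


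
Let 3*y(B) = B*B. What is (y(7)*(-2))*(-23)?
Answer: 2254/3 ≈ 751.33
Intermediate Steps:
y(B) = B²/3 (y(B) = (B*B)/3 = B²/3)
(y(7)*(-2))*(-23) = (((⅓)*7²)*(-2))*(-23) = (((⅓)*49)*(-2))*(-23) = ((49/3)*(-2))*(-23) = -98/3*(-23) = 2254/3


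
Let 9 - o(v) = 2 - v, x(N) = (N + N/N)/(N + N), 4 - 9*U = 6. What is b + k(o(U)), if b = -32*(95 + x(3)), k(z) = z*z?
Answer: -244247/81 ≈ -3015.4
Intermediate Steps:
U = -2/9 (U = 4/9 - ⅑*6 = 4/9 - ⅔ = -2/9 ≈ -0.22222)
x(N) = (1 + N)/(2*N) (x(N) = (N + 1)/((2*N)) = (1 + N)*(1/(2*N)) = (1 + N)/(2*N))
o(v) = 7 + v (o(v) = 9 - (2 - v) = 9 + (-2 + v) = 7 + v)
k(z) = z²
b = -9184/3 (b = -32*(95 + (½)*(1 + 3)/3) = -32*(95 + (½)*(⅓)*4) = -32*(95 + ⅔) = -32*287/3 = -9184/3 ≈ -3061.3)
b + k(o(U)) = -9184/3 + (7 - 2/9)² = -9184/3 + (61/9)² = -9184/3 + 3721/81 = -244247/81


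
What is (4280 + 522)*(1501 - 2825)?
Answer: -6357848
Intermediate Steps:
(4280 + 522)*(1501 - 2825) = 4802*(-1324) = -6357848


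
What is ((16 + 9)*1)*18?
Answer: 450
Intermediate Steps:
((16 + 9)*1)*18 = (25*1)*18 = 25*18 = 450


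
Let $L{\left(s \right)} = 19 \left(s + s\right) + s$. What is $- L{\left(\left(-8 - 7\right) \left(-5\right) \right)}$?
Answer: $-2925$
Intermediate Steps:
$L{\left(s \right)} = 39 s$ ($L{\left(s \right)} = 19 \cdot 2 s + s = 38 s + s = 39 s$)
$- L{\left(\left(-8 - 7\right) \left(-5\right) \right)} = - 39 \left(-8 - 7\right) \left(-5\right) = - 39 \left(\left(-15\right) \left(-5\right)\right) = - 39 \cdot 75 = \left(-1\right) 2925 = -2925$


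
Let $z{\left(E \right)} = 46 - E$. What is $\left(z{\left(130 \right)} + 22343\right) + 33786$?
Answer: $56045$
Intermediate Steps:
$\left(z{\left(130 \right)} + 22343\right) + 33786 = \left(\left(46 - 130\right) + 22343\right) + 33786 = \left(-84 + 22343\right) + 33786 = 22259 + 33786 = 56045$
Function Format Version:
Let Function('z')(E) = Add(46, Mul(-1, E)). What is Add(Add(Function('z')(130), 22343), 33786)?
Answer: 56045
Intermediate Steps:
Add(Add(Function('z')(130), 22343), 33786) = Add(Add(Add(46, Mul(-1, 130)), 22343), 33786) = Add(Add(Add(46, -130), 22343), 33786) = Add(Add(-84, 22343), 33786) = Add(22259, 33786) = 56045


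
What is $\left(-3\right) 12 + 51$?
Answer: $15$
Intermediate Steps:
$\left(-3\right) 12 + 51 = -36 + 51 = 15$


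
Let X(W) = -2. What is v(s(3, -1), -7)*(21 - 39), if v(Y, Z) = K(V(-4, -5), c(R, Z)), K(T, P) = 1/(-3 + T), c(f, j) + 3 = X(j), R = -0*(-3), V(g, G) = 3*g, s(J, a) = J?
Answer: 6/5 ≈ 1.2000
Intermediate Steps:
R = 0 (R = -4*0 = 0)
c(f, j) = -5 (c(f, j) = -3 - 2 = -5)
v(Y, Z) = -1/15 (v(Y, Z) = 1/(-3 + 3*(-4)) = 1/(-3 - 12) = 1/(-15) = -1/15)
v(s(3, -1), -7)*(21 - 39) = -(21 - 39)/15 = -1/15*(-18) = 6/5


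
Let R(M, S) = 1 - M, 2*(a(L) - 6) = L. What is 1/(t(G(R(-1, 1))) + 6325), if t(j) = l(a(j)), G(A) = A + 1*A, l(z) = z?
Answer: 1/6333 ≈ 0.00015790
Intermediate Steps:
a(L) = 6 + L/2
G(A) = 2*A (G(A) = A + A = 2*A)
t(j) = 6 + j/2
1/(t(G(R(-1, 1))) + 6325) = 1/((6 + (2*(1 - 1*(-1)))/2) + 6325) = 1/((6 + (2*(1 + 1))/2) + 6325) = 1/((6 + (2*2)/2) + 6325) = 1/((6 + (½)*4) + 6325) = 1/((6 + 2) + 6325) = 1/(8 + 6325) = 1/6333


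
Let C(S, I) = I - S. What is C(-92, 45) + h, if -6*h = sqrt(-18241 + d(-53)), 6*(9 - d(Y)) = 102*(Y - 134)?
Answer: 137 - I*sqrt(15053)/6 ≈ 137.0 - 20.448*I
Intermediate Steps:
d(Y) = 2287 - 17*Y (d(Y) = 9 - 17*(Y - 134) = 9 - 17*(-134 + Y) = 9 - (-13668 + 102*Y)/6 = 9 + (2278 - 17*Y) = 2287 - 17*Y)
h = -I*sqrt(15053)/6 (h = -sqrt(-18241 + (2287 - 17*(-53)))/6 = -sqrt(-18241 + (2287 + 901))/6 = -sqrt(-18241 + 3188)/6 = -I*sqrt(15053)/6 ≈ -20.448*I)
C(-92, 45) + h = (45 - 1*(-92)) - I*sqrt(15053)/6 = (45 + 92) - I*sqrt(15053)/6 = 137 - I*sqrt(15053)/6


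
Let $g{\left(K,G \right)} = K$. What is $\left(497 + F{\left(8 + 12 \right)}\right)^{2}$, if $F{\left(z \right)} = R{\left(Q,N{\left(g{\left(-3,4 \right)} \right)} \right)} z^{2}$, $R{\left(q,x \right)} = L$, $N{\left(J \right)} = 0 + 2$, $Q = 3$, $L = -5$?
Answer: $2259009$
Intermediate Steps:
$N{\left(J \right)} = 2$
$R{\left(q,x \right)} = -5$
$F{\left(z \right)} = - 5 z^{2}$
$\left(497 + F{\left(8 + 12 \right)}\right)^{2} = \left(497 - 5 \left(8 + 12\right)^{2}\right)^{2} = \left(497 - 5 \cdot 20^{2}\right)^{2} = \left(497 - 2000\right)^{2} = \left(-1503\right)^{2} = 2259009$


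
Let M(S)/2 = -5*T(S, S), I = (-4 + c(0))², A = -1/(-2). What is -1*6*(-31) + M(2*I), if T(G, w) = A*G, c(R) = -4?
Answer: -454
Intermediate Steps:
A = ½ (A = -1*(-½) = ½ ≈ 0.50000)
I = 64 (I = (-4 - 4)² = (-8)² = 64)
T(G, w) = G/2
M(S) = -5*S (M(S) = 2*(-5*S/2) = -5*S)
-1*6*(-31) + M(2*I) = -1*6*(-31) - 10*64 = -6*(-31) - 5*128 = 186 - 640 = -454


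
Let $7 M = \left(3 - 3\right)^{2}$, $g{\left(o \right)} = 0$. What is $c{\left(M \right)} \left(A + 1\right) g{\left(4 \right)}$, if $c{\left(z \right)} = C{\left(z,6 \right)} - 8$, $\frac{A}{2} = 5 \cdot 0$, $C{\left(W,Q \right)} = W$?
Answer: $0$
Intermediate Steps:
$A = 0$ ($A = 2 \cdot 5 \cdot 0 = 2 \cdot 0 = 0$)
$M = 0$ ($M = \frac{\left(3 - 3\right)^{2}}{7} = \frac{0^{2}}{7} = \frac{1}{7} \cdot 0 = 0$)
$c{\left(z \right)} = -8 + z$ ($c{\left(z \right)} = z - 8 = -8 + z$)
$c{\left(M \right)} \left(A + 1\right) g{\left(4 \right)} = \left(-8 + 0\right) \left(0 + 1\right) 0 = - 8 \cdot 1 \cdot 0 = \left(-8\right) 0 = 0$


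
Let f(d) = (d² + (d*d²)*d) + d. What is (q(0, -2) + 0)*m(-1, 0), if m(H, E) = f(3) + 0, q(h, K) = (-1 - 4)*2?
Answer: -930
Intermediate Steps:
f(d) = d + d² + d⁴ (f(d) = (d² + d³*d) + d = (d² + d⁴) + d = d + d² + d⁴)
q(h, K) = -10 (q(h, K) = -5*2 = -10)
m(H, E) = 93 (m(H, E) = 3*(1 + 3 + 3³) + 0 = 3*(1 + 3 + 27) + 0 = 3*31 + 0 = 93 + 0 = 93)
(q(0, -2) + 0)*m(-1, 0) = (-10 + 0)*93 = -10*93 = -930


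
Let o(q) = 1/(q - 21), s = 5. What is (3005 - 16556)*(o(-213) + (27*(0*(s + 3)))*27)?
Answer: 4517/78 ≈ 57.910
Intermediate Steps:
o(q) = 1/(-21 + q)
(3005 - 16556)*(o(-213) + (27*(0*(s + 3)))*27) = (3005 - 16556)*(1/(-21 - 213) + (27*(0*(5 + 3)))*27) = -13551*(1/(-234) + (27*(0*8))*27) = -13551*(-1/234 + (27*0)*27) = -13551*(-1/234 + 0*27) = -13551*(-1/234 + 0) = -13551*(-1/234) = 4517/78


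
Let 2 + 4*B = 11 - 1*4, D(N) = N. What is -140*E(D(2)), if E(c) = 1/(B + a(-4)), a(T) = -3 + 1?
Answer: 560/3 ≈ 186.67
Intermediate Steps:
a(T) = -2
B = 5/4 (B = -1/2 + (11 - 1*4)/4 = -1/2 + (11 - 4)/4 = -1/2 + (1/4)*7 = -1/2 + 7/4 = 5/4 ≈ 1.2500)
E(c) = -4/3 (E(c) = 1/(5/4 - 2) = 1/(-3/4) = -4/3)
-140*E(D(2)) = -140*(-4/3) = 560/3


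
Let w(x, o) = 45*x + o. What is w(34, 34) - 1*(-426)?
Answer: 1990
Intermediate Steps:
w(x, o) = o + 45*x
w(34, 34) - 1*(-426) = (34 + 45*34) - 1*(-426) = (34 + 1530) + 426 = 1564 + 426 = 1990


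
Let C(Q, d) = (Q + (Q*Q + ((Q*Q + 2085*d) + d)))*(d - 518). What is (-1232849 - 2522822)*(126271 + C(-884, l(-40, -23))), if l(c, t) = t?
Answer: 3075799827221709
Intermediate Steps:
C(Q, d) = (-518 + d)*(Q + 2*Q² + 2086*d) (C(Q, d) = (Q + (Q² + ((Q² + 2085*d) + d)))*(-518 + d) = (Q + (Q² + (Q² + 2086*d)))*(-518 + d) = (Q + (2*Q² + 2086*d))*(-518 + d) = (Q + 2*Q² + 2086*d)*(-518 + d) = (-518 + d)*(Q + 2*Q² + 2086*d))
(-1232849 - 2522822)*(126271 + C(-884, l(-40, -23))) = (-1232849 - 2522822)*(126271 + (-1080548*(-23) - 1036*(-884)² - 518*(-884) + 2086*(-23)² - 884*(-23) + 2*(-23)*(-884)²)) = -3755671*(126271 + (24852604 - 1036*781456 + 457912 + 2086*529 + 20332 + 2*(-23)*781456)) = -3755671*(126271 + (24852604 - 809588416 + 457912 + 1103494 + 20332 - 35946976)) = -3755671*(126271 - 819101050) = -3755671*(-818974779) = 3075799827221709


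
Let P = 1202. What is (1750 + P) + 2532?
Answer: 5484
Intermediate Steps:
(1750 + P) + 2532 = (1750 + 1202) + 2532 = 2952 + 2532 = 5484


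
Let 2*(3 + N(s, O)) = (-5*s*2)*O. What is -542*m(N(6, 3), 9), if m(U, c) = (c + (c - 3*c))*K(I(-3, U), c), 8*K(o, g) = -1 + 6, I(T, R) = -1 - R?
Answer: 12195/4 ≈ 3048.8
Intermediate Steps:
K(o, g) = 5/8 (K(o, g) = (-1 + 6)/8 = (⅛)*5 = 5/8)
N(s, O) = -3 - 5*O*s (N(s, O) = -3 + ((-5*s*2)*O)/2 = -3 + ((-10*s)*O)/2 = -3 + (-10*O*s)/2 = -3 - 5*O*s)
m(U, c) = -5*c/8 (m(U, c) = (c + (c - 3*c))*(5/8) = (c - 2*c)*(5/8) = -c*(5/8) = -5*c/8)
-542*m(N(6, 3), 9) = -(-1355)*9/4 = -542*(-45/8) = 12195/4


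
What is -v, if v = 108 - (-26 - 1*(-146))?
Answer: 12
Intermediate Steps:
v = -12 (v = 108 - (-26 + 146) = 108 - 1*120 = 108 - 120 = -12)
-v = -1*(-12) = 12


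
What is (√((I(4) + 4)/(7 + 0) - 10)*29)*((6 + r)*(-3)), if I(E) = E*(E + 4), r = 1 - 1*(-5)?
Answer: -1044*I*√238/7 ≈ -2300.9*I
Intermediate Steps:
r = 6 (r = 1 + 5 = 6)
I(E) = E*(4 + E)
(√((I(4) + 4)/(7 + 0) - 10)*29)*((6 + r)*(-3)) = (√((4*(4 + 4) + 4)/(7 + 0) - 10)*29)*((6 + 6)*(-3)) = (√((4*8 + 4)/7 - 10)*29)*(12*(-3)) = (√((32 + 4)*(⅐) - 10)*29)*(-36) = (√(36*(⅐) - 10)*29)*(-36) = (√(36/7 - 10)*29)*(-36) = (√(-34/7)*29)*(-36) = ((I*√238/7)*29)*(-36) = (29*I*√238/7)*(-36) = -1044*I*√238/7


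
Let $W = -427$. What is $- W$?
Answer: $427$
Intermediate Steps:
$- W = \left(-1\right) \left(-427\right) = 427$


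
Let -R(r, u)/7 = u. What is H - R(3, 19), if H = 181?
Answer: 314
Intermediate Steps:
R(r, u) = -7*u
H - R(3, 19) = 181 - (-7)*19 = 181 - 1*(-133) = 181 + 133 = 314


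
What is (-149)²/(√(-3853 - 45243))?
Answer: -22201*I*√34/1292 ≈ -100.2*I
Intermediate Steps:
(-149)²/(√(-3853 - 45243)) = 22201/(√(-49096)) = 22201/((38*I*√34)) = 22201*(-I*√34/1292) = -22201*I*√34/1292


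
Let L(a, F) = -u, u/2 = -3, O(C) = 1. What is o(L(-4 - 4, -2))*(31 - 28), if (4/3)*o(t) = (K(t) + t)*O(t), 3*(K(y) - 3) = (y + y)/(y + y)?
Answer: 21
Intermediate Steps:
K(y) = 10/3 (K(y) = 3 + ((y + y)/(y + y))/3 = 3 + ((2*y)/((2*y)))/3 = 3 + ((2*y)*(1/(2*y)))/3 = 3 + (⅓)*1 = 3 + ⅓ = 10/3)
u = -6 (u = 2*(-3) = -6)
L(a, F) = 6 (L(a, F) = -1*(-6) = 6)
o(t) = 5/2 + 3*t/4 (o(t) = 3*((10/3 + t)*1)/4 = 3*(10/3 + t)/4 = 5/2 + 3*t/4)
o(L(-4 - 4, -2))*(31 - 28) = (5/2 + (¾)*6)*(31 - 28) = (5/2 + 9/2)*3 = 7*3 = 21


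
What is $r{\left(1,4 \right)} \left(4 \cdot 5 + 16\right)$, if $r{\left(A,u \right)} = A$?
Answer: $36$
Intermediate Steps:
$r{\left(1,4 \right)} \left(4 \cdot 5 + 16\right) = 1 \left(4 \cdot 5 + 16\right) = 1 \left(20 + 16\right) = 1 \cdot 36 = 36$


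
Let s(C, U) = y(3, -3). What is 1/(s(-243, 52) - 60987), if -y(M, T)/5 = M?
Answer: -1/61002 ≈ -1.6393e-5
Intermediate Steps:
y(M, T) = -5*M
s(C, U) = -15 (s(C, U) = -5*3 = -15)
1/(s(-243, 52) - 60987) = 1/(-15 - 60987) = 1/(-61002) = -1/61002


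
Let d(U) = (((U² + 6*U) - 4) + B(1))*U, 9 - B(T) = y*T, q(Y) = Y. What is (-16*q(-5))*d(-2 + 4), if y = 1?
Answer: 3200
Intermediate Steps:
B(T) = 9 - T
d(U) = U*(4 + U² + 6*U) (d(U) = (((U² + 6*U) - 4) + (9 - 1*1))*U = ((-4 + U² + 6*U) + (9 - 1))*U = ((-4 + U² + 6*U) + 8)*U = (4 + U² + 6*U)*U = U*(4 + U² + 6*U))
(-16*q(-5))*d(-2 + 4) = (-16*(-5))*((-2 + 4)*(4 + (-2 + 4)² + 6*(-2 + 4))) = 80*(2*(4 + 2² + 6*2)) = 80*(2*(4 + 4 + 12)) = 80*(2*20) = 80*40 = 3200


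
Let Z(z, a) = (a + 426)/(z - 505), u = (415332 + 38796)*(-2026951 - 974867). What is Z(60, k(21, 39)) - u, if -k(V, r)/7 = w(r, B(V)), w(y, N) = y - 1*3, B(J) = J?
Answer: 606628274093106/445 ≈ 1.3632e+12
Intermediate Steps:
w(y, N) = -3 + y (w(y, N) = y - 3 = -3 + y)
k(V, r) = 21 - 7*r (k(V, r) = -7*(-3 + r) = 21 - 7*r)
u = -1363209604704 (u = 454128*(-3001818) = -1363209604704)
Z(z, a) = (426 + a)/(-505 + z)
Z(60, k(21, 39)) - u = (426 + (21 - 7*39))/(-505 + 60) - 1*(-1363209604704) = (426 + (21 - 273))/(-445) + 1363209604704 = -(426 - 252)/445 + 1363209604704 = -1/445*174 + 1363209604704 = -174/445 + 1363209604704 = 606628274093106/445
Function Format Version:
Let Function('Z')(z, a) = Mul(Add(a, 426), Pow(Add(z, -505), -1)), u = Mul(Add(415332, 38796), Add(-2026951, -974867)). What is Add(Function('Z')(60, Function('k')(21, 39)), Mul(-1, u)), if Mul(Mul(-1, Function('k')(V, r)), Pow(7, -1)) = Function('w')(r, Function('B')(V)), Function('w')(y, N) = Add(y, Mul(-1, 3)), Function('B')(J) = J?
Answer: Rational(606628274093106, 445) ≈ 1.3632e+12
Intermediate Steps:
Function('w')(y, N) = Add(-3, y) (Function('w')(y, N) = Add(y, -3) = Add(-3, y))
Function('k')(V, r) = Add(21, Mul(-7, r)) (Function('k')(V, r) = Mul(-7, Add(-3, r)) = Add(21, Mul(-7, r)))
u = -1363209604704 (u = Mul(454128, -3001818) = -1363209604704)
Function('Z')(z, a) = Mul(Pow(Add(-505, z), -1), Add(426, a)) (Function('Z')(z, a) = Mul(Add(426, a), Pow(Add(-505, z), -1)) = Mul(Pow(Add(-505, z), -1), Add(426, a)))
Add(Function('Z')(60, Function('k')(21, 39)), Mul(-1, u)) = Add(Mul(Pow(Add(-505, 60), -1), Add(426, Add(21, Mul(-7, 39)))), Mul(-1, -1363209604704)) = Add(Mul(Pow(-445, -1), Add(426, Add(21, -273))), 1363209604704) = Add(Mul(Rational(-1, 445), Add(426, -252)), 1363209604704) = Add(Mul(Rational(-1, 445), 174), 1363209604704) = Add(Rational(-174, 445), 1363209604704) = Rational(606628274093106, 445)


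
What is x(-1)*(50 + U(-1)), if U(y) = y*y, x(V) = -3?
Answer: -153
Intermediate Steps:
U(y) = y²
x(-1)*(50 + U(-1)) = -3*(50 + (-1)²) = -3*(50 + 1) = -3*51 = -153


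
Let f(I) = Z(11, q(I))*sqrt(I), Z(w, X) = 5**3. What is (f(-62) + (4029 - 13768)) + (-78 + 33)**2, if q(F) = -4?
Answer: -7714 + 125*I*sqrt(62) ≈ -7714.0 + 984.25*I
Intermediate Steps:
Z(w, X) = 125
f(I) = 125*sqrt(I)
(f(-62) + (4029 - 13768)) + (-78 + 33)**2 = (125*sqrt(-62) + (4029 - 13768)) + (-78 + 33)**2 = (125*(I*sqrt(62)) - 9739) + (-45)**2 = (125*I*sqrt(62) - 9739) + 2025 = (-9739 + 125*I*sqrt(62)) + 2025 = -7714 + 125*I*sqrt(62)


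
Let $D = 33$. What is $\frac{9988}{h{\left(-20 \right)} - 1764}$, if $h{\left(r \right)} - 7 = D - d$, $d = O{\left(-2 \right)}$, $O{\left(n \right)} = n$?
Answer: $- \frac{4994}{861} \approx -5.8002$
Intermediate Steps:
$d = -2$
$h{\left(r \right)} = 42$ ($h{\left(r \right)} = 7 + \left(33 - -2\right) = 7 + \left(33 + 2\right) = 7 + 35 = 42$)
$\frac{9988}{h{\left(-20 \right)} - 1764} = \frac{9988}{42 - 1764} = \frac{9988}{-1722} = 9988 \left(- \frac{1}{1722}\right) = - \frac{4994}{861}$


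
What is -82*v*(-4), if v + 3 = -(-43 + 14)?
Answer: 8528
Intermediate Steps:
v = 26 (v = -3 - (-43 + 14) = -3 - 1*(-29) = -3 + 29 = 26)
-82*v*(-4) = -82*26*(-4) = -2132*(-4) = 8528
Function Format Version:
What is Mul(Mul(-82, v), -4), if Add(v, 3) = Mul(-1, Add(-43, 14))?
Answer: 8528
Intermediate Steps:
v = 26 (v = Add(-3, Mul(-1, Add(-43, 14))) = Add(-3, Mul(-1, -29)) = Add(-3, 29) = 26)
Mul(Mul(-82, v), -4) = Mul(Mul(-82, 26), -4) = Mul(-2132, -4) = 8528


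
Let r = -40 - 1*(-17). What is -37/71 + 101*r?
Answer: -164970/71 ≈ -2323.5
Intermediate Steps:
r = -23 (r = -40 + 17 = -23)
-37/71 + 101*r = -37/71 + 101*(-23) = -37*1/71 - 2323 = -37/71 - 2323 = -164970/71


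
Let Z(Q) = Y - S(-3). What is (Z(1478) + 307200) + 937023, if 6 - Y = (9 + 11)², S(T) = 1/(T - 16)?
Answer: 23632752/19 ≈ 1.2438e+6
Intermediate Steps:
S(T) = 1/(-16 + T)
Y = -394 (Y = 6 - (9 + 11)² = 6 - 1*20² = 6 - 1*400 = 6 - 400 = -394)
Z(Q) = -7485/19 (Z(Q) = -394 - 1/(-16 - 3) = -394 - 1/(-19) = -394 - 1*(-1/19) = -394 + 1/19 = -7485/19)
(Z(1478) + 307200) + 937023 = (-7485/19 + 307200) + 937023 = 5829315/19 + 937023 = 23632752/19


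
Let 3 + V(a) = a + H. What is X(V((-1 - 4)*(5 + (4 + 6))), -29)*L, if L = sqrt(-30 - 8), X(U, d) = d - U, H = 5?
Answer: 44*I*sqrt(38) ≈ 271.23*I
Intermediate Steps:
V(a) = 2 + a (V(a) = -3 + (a + 5) = -3 + (5 + a) = 2 + a)
L = I*sqrt(38) (L = sqrt(-38) = I*sqrt(38) ≈ 6.1644*I)
X(V((-1 - 4)*(5 + (4 + 6))), -29)*L = (-29 - (2 + (-1 - 4)*(5 + (4 + 6))))*(I*sqrt(38)) = (-29 - (2 - 5*(5 + 10)))*(I*sqrt(38)) = (-29 - (2 - 5*15))*(I*sqrt(38)) = (-29 - (2 - 75))*(I*sqrt(38)) = (-29 - 1*(-73))*(I*sqrt(38)) = (-29 + 73)*(I*sqrt(38)) = 44*(I*sqrt(38)) = 44*I*sqrt(38)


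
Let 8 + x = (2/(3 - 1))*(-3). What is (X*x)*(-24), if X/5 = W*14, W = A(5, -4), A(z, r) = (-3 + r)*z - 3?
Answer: -702240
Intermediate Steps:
A(z, r) = -3 + z*(-3 + r) (A(z, r) = z*(-3 + r) - 3 = -3 + z*(-3 + r))
W = -38 (W = -3 - 3*5 - 4*5 = -3 - 15 - 20 = -38)
x = -11 (x = -8 + (2/(3 - 1))*(-3) = -8 + (2/2)*(-3) = -8 + (2*(½))*(-3) = -8 + 1*(-3) = -8 - 3 = -11)
X = -2660 (X = 5*(-38*14) = 5*(-532) = -2660)
(X*x)*(-24) = -2660*(-11)*(-24) = 29260*(-24) = -702240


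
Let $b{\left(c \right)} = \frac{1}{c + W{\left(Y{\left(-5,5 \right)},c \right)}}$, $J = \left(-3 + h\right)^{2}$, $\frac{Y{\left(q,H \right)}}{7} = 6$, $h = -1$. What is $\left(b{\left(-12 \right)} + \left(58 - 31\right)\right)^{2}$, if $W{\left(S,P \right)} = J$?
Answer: $\frac{11881}{16} \approx 742.56$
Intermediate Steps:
$Y{\left(q,H \right)} = 42$ ($Y{\left(q,H \right)} = 7 \cdot 6 = 42$)
$J = 16$ ($J = \left(-3 - 1\right)^{2} = \left(-4\right)^{2} = 16$)
$W{\left(S,P \right)} = 16$
$b{\left(c \right)} = \frac{1}{16 + c}$ ($b{\left(c \right)} = \frac{1}{c + 16} = \frac{1}{16 + c}$)
$\left(b{\left(-12 \right)} + \left(58 - 31\right)\right)^{2} = \left(\frac{1}{16 - 12} + \left(58 - 31\right)\right)^{2} = \left(\frac{1}{4} + 27\right)^{2} = \left(\frac{109}{4}\right)^{2} = \frac{11881}{16}$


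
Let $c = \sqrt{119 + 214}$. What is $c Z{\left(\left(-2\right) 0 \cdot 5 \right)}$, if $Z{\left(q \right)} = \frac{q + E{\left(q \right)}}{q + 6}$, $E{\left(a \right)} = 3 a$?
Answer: $0$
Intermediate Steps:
$c = 3 \sqrt{37}$ ($c = \sqrt{333} = 3 \sqrt{37} \approx 18.248$)
$Z{\left(q \right)} = \frac{4 q}{6 + q}$ ($Z{\left(q \right)} = \frac{q + 3 q}{q + 6} = \frac{4 q}{6 + q}$)
$c Z{\left(\left(-2\right) 0 \cdot 5 \right)} = 3 \sqrt{37} \frac{4 \left(-2\right) 0 \cdot 5}{6 + \left(-2\right) 0 \cdot 5} = 3 \sqrt{37} \frac{4 \cdot 0 \cdot 5}{6 + 0 \cdot 5} = 3 \sqrt{37} \cdot 4 \cdot 0 \frac{1}{6 + 0} = 3 \sqrt{37} \cdot 4 \cdot 0 \cdot \frac{1}{6} = 3 \sqrt{37} \cdot 0 = 0$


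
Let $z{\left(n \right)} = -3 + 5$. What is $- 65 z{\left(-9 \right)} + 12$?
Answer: $-118$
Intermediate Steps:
$z{\left(n \right)} = 2$
$- 65 z{\left(-9 \right)} + 12 = \left(-65\right) 2 + 12 = -130 + 12 = -118$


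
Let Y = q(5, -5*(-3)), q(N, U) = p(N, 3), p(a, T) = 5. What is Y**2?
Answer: 25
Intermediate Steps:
q(N, U) = 5
Y = 5
Y**2 = 5**2 = 25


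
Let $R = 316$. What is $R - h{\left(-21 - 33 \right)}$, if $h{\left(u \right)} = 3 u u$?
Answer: $-8432$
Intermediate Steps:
$h{\left(u \right)} = 3 u^{2}$
$R - h{\left(-21 - 33 \right)} = 316 - 3 \left(-21 - 33\right)^{2} = 316 - 3 \left(-54\right)^{2} = 316 - 3 \cdot 2916 = 316 - 8748 = -8432$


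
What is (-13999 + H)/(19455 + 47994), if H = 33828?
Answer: 19829/67449 ≈ 0.29398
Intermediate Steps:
(-13999 + H)/(19455 + 47994) = (-13999 + 33828)/(19455 + 47994) = 19829/67449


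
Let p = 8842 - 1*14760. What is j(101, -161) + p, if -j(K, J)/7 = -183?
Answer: -4637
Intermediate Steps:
j(K, J) = 1281 (j(K, J) = -7*(-183) = 1281)
p = -5918 (p = 8842 - 14760 = -5918)
j(101, -161) + p = 1281 - 5918 = -4637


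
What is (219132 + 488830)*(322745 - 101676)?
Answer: 156508451378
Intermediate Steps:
(219132 + 488830)*(322745 - 101676) = 707962*221069 = 156508451378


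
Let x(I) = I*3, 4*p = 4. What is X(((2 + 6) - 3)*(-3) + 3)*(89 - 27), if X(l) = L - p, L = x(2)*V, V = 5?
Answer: 1798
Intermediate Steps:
p = 1 (p = (¼)*4 = 1)
x(I) = 3*I
L = 30 (L = (3*2)*5 = 6*5 = 30)
X(l) = 29 (X(l) = 30 - 1*1 = 30 - 1 = 29)
X(((2 + 6) - 3)*(-3) + 3)*(89 - 27) = 29*(89 - 27) = 29*62 = 1798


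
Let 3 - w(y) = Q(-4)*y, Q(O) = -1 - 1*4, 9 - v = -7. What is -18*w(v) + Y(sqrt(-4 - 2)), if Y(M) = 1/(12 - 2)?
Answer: -14939/10 ≈ -1493.9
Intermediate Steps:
v = 16 (v = 9 - 1*(-7) = 9 + 7 = 16)
Q(O) = -5 (Q(O) = -1 - 4 = -5)
w(y) = 3 + 5*y (w(y) = 3 - (-5)*y = 3 + 5*y)
Y(M) = 1/10
-18*w(v) + Y(sqrt(-4 - 2)) = -18*(3 + 5*16) + 1/10 = -18*(3 + 80) + 1/10 = -18*83 + 1/10 = -1494 + 1/10 = -14939/10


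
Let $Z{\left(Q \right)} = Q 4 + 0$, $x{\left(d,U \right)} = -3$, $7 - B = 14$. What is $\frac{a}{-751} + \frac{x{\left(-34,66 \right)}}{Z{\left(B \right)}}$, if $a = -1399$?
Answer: $\frac{41425}{21028} \approx 1.97$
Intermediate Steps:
$B = -7$ ($B = 7 - 14 = -7$)
$Z{\left(Q \right)} = 4 Q$ ($Z{\left(Q \right)} = 4 Q + 0 = 4 Q$)
$\frac{a}{-751} + \frac{x{\left(-34,66 \right)}}{Z{\left(B \right)}} = - \frac{1399}{-751} - \frac{3}{4 \left(-7\right)} = \left(-1399\right) \left(- \frac{1}{751}\right) - \frac{3}{-28} = \frac{1399}{751} - - \frac{3}{28} = \frac{1399}{751} + \frac{3}{28} = \frac{41425}{21028}$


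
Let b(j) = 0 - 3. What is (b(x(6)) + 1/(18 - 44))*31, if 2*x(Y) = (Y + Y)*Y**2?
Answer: -2449/26 ≈ -94.192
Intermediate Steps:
x(Y) = Y**3 (x(Y) = ((Y + Y)*Y**2)/2 = ((2*Y)*Y**2)/2 = (2*Y**3)/2 = Y**3)
b(j) = -3
(b(x(6)) + 1/(18 - 44))*31 = (-3 + 1/(18 - 44))*31 = (-3 + 1/(-26))*31 = (-3 - 1/26)*31 = -79/26*31 = -2449/26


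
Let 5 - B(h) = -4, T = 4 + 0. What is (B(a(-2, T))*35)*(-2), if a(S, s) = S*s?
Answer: -630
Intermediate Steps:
T = 4
B(h) = 9 (B(h) = 5 - 1*(-4) = 5 + 4 = 9)
(B(a(-2, T))*35)*(-2) = (9*35)*(-2) = 315*(-2) = -630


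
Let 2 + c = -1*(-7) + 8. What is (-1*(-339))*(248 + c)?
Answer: 88479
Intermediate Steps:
c = 13 (c = -2 + (-1*(-7) + 8) = -2 + (7 + 8) = -2 + 15 = 13)
(-1*(-339))*(248 + c) = (-1*(-339))*(248 + 13) = 339*261 = 88479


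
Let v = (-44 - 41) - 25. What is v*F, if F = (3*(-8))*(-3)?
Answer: -7920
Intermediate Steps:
v = -110 (v = -85 - 25 = -110)
F = 72 (F = -24*(-3) = 72)
v*F = -110*72 = -7920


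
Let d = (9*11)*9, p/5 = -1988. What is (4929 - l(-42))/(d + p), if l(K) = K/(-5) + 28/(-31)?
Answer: -762833/1402595 ≈ -0.54387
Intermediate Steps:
p = -9940 (p = 5*(-1988) = -9940)
l(K) = -28/31 - K/5 (l(K) = K*(-⅕) + 28*(-1/31) = -K/5 - 28/31 = -28/31 - K/5)
d = 891 (d = 99*9 = 891)
(4929 - l(-42))/(d + p) = (4929 - (-28/31 - ⅕*(-42)))/(891 - 9940) = (4929 - (-28/31 + 42/5))/(-9049) = (4929 - 1*1162/155)*(-1/9049) = (4929 - 1162/155)*(-1/9049) = (762833/155)*(-1/9049) = -762833/1402595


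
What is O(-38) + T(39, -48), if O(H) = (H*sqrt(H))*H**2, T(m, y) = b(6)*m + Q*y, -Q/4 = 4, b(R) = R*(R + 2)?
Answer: 2640 - 54872*I*sqrt(38) ≈ 2640.0 - 3.3825e+5*I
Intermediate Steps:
b(R) = R*(2 + R)
Q = -16 (Q = -4*4 = -16)
T(m, y) = -16*y + 48*m (T(m, y) = (6*(2 + 6))*m - 16*y = (6*8)*m - 16*y = 48*m - 16*y = -16*y + 48*m)
O(H) = H**(7/2) (O(H) = H**(3/2)*H**2 = H**(7/2))
O(-38) + T(39, -48) = (-38)**(7/2) + (-16*(-48) + 48*39) = -54872*I*sqrt(38) + (768 + 1872) = -54872*I*sqrt(38) + 2640 = 2640 - 54872*I*sqrt(38)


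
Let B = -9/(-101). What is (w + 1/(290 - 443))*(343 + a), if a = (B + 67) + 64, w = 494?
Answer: 1206348341/5151 ≈ 2.3420e+5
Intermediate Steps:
B = 9/101 (B = -9*(-1/101) = 9/101 ≈ 0.089109)
a = 13240/101 (a = (9/101 + 67) + 64 = 6776/101 + 64 = 13240/101 ≈ 131.09)
(w + 1/(290 - 443))*(343 + a) = (494 + 1/(290 - 443))*(343 + 13240/101) = (494 + 1/(-153))*(47883/101) = (494 - 1/153)*(47883/101) = (75581/153)*(47883/101) = 1206348341/5151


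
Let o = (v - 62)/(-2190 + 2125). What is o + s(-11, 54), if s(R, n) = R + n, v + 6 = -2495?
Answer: 5358/65 ≈ 82.431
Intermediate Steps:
v = -2501 (v = -6 - 2495 = -2501)
o = 2563/65 (o = (-2501 - 62)/(-2190 + 2125) = -2563/(-65) = -2563*(-1/65) = 2563/65 ≈ 39.431)
o + s(-11, 54) = 2563/65 + (-11 + 54) = 2563/65 + 43 = 5358/65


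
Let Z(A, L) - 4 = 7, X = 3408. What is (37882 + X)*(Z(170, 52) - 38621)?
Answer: -1594206900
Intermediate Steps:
Z(A, L) = 11 (Z(A, L) = 4 + 7 = 11)
(37882 + X)*(Z(170, 52) - 38621) = (37882 + 3408)*(11 - 38621) = 41290*(-38610) = -1594206900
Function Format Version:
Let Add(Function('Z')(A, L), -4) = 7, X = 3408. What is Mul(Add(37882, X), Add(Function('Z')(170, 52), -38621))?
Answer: -1594206900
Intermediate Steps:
Function('Z')(A, L) = 11 (Function('Z')(A, L) = Add(4, 7) = 11)
Mul(Add(37882, X), Add(Function('Z')(170, 52), -38621)) = Mul(Add(37882, 3408), Add(11, -38621)) = Mul(41290, -38610) = -1594206900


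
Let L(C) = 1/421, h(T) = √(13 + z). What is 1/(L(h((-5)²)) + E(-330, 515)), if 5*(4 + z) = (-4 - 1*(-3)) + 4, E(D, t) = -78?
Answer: -421/32837 ≈ -0.012821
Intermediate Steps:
z = -17/5 (z = -4 + ((-4 - 1*(-3)) + 4)/5 = -4 + ((-4 + 3) + 4)/5 = -4 + (-1 + 4)/5 = -4 + (⅕)*3 = -4 + ⅗ = -17/5 ≈ -3.4000)
h(T) = 4*√15/5 (h(T) = √(13 - 17/5) = √(48/5) = 4*√15/5)
L(C) = 1/421
1/(L(h((-5)²)) + E(-330, 515)) = 1/(1/421 - 78) = 1/(-32837/421) = -421/32837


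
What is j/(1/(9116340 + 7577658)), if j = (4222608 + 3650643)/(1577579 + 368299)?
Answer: 21906006074583/324313 ≈ 6.7546e+7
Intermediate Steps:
j = 2624417/648626 (j = 7873251/1945878 = 7873251*(1/1945878) = 2624417/648626 ≈ 4.0461)
j/(1/(9116340 + 7577658)) = 2624417/(648626*(1/(9116340 + 7577658))) = 2624417/(648626*(1/16693998)) = (2624417/648626)*16693998 = 21906006074583/324313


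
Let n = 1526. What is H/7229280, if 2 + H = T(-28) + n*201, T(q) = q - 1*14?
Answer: 153341/3614640 ≈ 0.042422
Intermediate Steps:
T(q) = -14 + q (T(q) = q - 14 = -14 + q)
H = 306682 (H = -2 + ((-14 - 28) + 1526*201) = -2 + (-42 + 306726) = -2 + 306684 = 306682)
H/7229280 = 306682/7229280 = 306682*(1/7229280) = 153341/3614640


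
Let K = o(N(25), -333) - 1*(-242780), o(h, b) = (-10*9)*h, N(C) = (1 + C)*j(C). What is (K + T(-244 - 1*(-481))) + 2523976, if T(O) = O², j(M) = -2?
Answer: 2827605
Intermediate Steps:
N(C) = -2 - 2*C (N(C) = (1 + C)*(-2) = -2 - 2*C)
o(h, b) = -90*h
K = 247460 (K = -90*(-2 - 2*25) - 1*(-242780) = -90*(-2 - 50) + 242780 = -90*(-52) + 242780 = 4680 + 242780 = 247460)
(K + T(-244 - 1*(-481))) + 2523976 = (247460 + (-244 - 1*(-481))²) + 2523976 = (247460 + (-244 + 481)²) + 2523976 = (247460 + 237²) + 2523976 = (247460 + 56169) + 2523976 = 303629 + 2523976 = 2827605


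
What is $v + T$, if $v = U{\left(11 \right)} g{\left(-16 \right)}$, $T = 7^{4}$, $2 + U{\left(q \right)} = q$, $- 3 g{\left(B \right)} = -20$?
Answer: $2461$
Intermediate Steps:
$g{\left(B \right)} = \frac{20}{3}$ ($g{\left(B \right)} = \left(- \frac{1}{3}\right) \left(-20\right) = \frac{20}{3}$)
$U{\left(q \right)} = -2 + q$
$T = 2401$
$v = 60$ ($v = \left(-2 + 11\right) \frac{20}{3} = 9 \cdot \frac{20}{3} = 60$)
$v + T = 60 + 2401 = 2461$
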